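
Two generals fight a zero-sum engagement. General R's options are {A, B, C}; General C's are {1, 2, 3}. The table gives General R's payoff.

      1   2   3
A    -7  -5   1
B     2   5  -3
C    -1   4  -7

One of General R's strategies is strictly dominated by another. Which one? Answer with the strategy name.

C

B gives a strictly higher payoff than C against every column: 2 > -1, 5 > 4, -3 > -7.
So C is strictly dominated and General R never plays it.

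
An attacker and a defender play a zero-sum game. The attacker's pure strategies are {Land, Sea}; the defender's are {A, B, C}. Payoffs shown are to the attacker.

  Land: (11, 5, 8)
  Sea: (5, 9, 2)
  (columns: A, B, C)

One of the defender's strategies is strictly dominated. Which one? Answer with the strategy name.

A

C holds the attacker's payoff strictly below A in every row: 8 < 11, 2 < 5.
So A is strictly dominated for the defender.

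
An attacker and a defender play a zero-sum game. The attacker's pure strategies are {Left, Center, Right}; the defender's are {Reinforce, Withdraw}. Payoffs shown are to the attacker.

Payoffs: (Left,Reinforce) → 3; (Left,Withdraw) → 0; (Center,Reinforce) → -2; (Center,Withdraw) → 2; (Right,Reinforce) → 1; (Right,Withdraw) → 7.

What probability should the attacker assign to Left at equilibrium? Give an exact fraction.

2/3

Row minima: Left → 0, Center → -2, Right → 1; maximin = 1.
Column maxima: Reinforce → 3, Withdraw → 7; minimax = 3.
1 ≠ 3, so there is no saddle point; optimal play is mixed.
Center is strictly dominated by Right, so the attacker never plays it.
On the remaining 2×2 (Left, Right vs Reinforce, Withdraw):
Let the attacker play Left with probability p. Expected payoff against Reinforce: 3p + 1(1−p) = 2p + 1; against Withdraw: 0p + 7(1−p) = −7p + 7.
Setting these equal: 2p + 1 = −7p + 7 ⇒ 9p = 6 ⇒ p = 2/3, and the value is (2)·(2/3) + 1 = 7/3.
For the defender: with q = P(Reinforce), equating Left's and Right's payoffs gives 3q = −6q + 7 ⇒ q = 7/9.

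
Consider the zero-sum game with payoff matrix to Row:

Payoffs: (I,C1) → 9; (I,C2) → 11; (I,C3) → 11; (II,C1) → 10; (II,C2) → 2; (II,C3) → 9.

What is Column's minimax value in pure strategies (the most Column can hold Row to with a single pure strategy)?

Column maxima: C1 → 10, C2 → 11, C3 → 11.
The smallest of these is 10.

10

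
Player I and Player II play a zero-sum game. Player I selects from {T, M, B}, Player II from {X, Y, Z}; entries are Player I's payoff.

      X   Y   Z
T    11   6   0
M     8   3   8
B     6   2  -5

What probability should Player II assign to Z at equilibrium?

3/11

Row minima: T → 0, M → 3, B → -5; maximin = 3.
Column maxima: X → 11, Y → 6, Z → 8; minimax = 6.
3 ≠ 6, so there is no saddle point; optimal play is mixed.
B is strictly dominated by T, so Player I never plays it.
X is strictly dominated by Y (it gives Player I strictly more in every row), so Player II never plays it.
On the remaining 2×2 (T, M vs Y, Z):
Let Player I play T with probability p. Expected payoff against Y: 6p + 3(1−p) = 3p + 3; against Z: 0p + 8(1−p) = −8p + 8.
Setting these equal: 3p + 3 = −8p + 8 ⇒ 11p = 5 ⇒ p = 5/11, and the value is (3)·(5/11) + 3 = 48/11.
For Player II: with q = P(Y), equating T's and M's payoffs gives 6q = −5q + 8 ⇒ q = 8/11.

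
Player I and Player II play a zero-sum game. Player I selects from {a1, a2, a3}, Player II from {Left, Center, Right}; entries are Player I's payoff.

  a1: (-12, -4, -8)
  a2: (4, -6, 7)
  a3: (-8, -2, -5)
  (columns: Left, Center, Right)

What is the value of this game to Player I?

Row minima: a1 → -12, a2 → -6, a3 → -8; maximin = -6.
Column maxima: Left → 4, Center → -2, Right → 7; minimax = -2.
-6 ≠ -2, so there is no saddle point; optimal play is mixed.
a1 is strictly dominated by a3, so Player I never plays it.
Right is strictly dominated by Left (it gives Player I strictly more in every row), so Player II never plays it.
On the remaining 2×2 (a2, a3 vs Left, Center):
Let Player I play a2 with probability p. Expected payoff against Left: 4p + (-8)(1−p) = 12p − 8; against Center: (-6)p + (-2)(1−p) = −4p − 2.
Setting these equal: 12p − 8 = −4p − 2 ⇒ 16p = 6 ⇒ p = 3/8, and the value is (12)·(3/8) − 8 = -7/2.
For Player II: with q = P(Left), equating a2's and a3's payoffs gives 10q − 6 = −6q − 2 ⇒ q = 1/4.

-7/2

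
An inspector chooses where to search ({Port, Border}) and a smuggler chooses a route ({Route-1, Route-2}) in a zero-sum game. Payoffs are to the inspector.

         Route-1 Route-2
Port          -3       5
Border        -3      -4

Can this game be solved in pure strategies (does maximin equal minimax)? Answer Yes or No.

Row minima: Port → -3, Border → -4; maximin = -3.
Column maxima: Route-1 → -3, Route-2 → 5; minimax = -3.
maximin = minimax = -3, so a saddle point exists.

Yes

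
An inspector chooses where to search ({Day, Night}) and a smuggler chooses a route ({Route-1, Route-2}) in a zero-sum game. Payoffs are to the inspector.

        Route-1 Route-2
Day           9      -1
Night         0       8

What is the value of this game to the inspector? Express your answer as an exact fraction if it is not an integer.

4

Row minima: Day → -1, Night → 0; maximin = 0.
Column maxima: Route-1 → 9, Route-2 → 8; minimax = 8.
0 ≠ 8, so there is no saddle point; optimal play is mixed.
Let the inspector play Day with probability p. Expected payoff against Route-1: 9p + 0(1−p) = 9p; against Route-2: (-1)p + 8(1−p) = −9p + 8.
Setting these equal: 9p = −9p + 8 ⇒ 18p = 8 ⇒ p = 4/9, and the value is (9)·(4/9) = 4.
For the smuggler: with q = P(Route-1), equating Day's and Night's payoffs gives 10q − 1 = −8q + 8 ⇒ q = 1/2.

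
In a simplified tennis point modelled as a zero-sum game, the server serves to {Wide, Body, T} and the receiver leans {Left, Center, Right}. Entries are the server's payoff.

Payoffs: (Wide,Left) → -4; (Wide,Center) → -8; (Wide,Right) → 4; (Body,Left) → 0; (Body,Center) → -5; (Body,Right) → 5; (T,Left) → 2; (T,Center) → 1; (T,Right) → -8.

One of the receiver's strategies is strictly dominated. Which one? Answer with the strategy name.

Left

Center holds the server's payoff strictly below Left in every row: -8 < -4, -5 < 0, 1 < 2.
So Left is strictly dominated for the receiver.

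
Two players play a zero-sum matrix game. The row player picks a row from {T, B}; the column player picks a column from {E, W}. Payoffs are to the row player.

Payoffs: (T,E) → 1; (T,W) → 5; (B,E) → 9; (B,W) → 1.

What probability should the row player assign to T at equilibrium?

Row minima: T → 1, B → 1; maximin = 1.
Column maxima: E → 9, W → 5; minimax = 5.
1 ≠ 5, so there is no saddle point; optimal play is mixed.
Let the row player play T with probability p. Expected payoff against E: 1p + 9(1−p) = −8p + 9; against W: 5p + 1(1−p) = 4p + 1.
Setting these equal: −8p + 9 = 4p + 1 ⇒ −12p = -8 ⇒ p = 2/3, and the value is (-8)·(2/3) + 9 = 11/3.
For the column player: with q = P(E), equating T's and B's payoffs gives −4q + 5 = 8q + 1 ⇒ q = 1/3.

2/3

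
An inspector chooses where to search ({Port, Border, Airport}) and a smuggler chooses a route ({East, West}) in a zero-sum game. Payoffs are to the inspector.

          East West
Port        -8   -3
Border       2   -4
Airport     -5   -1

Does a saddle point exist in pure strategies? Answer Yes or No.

No

Row minima: Port → -8, Border → -4, Airport → -5; maximin = -4.
Column maxima: East → 2, West → -1; minimax = -1.
-4 ≠ -1, so no pure-strategy equilibrium exists.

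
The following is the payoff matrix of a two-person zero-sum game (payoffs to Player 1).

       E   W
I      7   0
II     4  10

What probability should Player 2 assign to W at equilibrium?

3/13

Row minima: I → 0, II → 4; maximin = 4.
Column maxima: E → 7, W → 10; minimax = 7.
4 ≠ 7, so there is no saddle point; optimal play is mixed.
Let Player 1 play I with probability p. Expected payoff against E: 7p + 4(1−p) = 3p + 4; against W: 0p + 10(1−p) = −10p + 10.
Setting these equal: 3p + 4 = −10p + 10 ⇒ 13p = 6 ⇒ p = 6/13, and the value is (3)·(6/13) + 4 = 70/13.
For Player 2: with q = P(E), equating I's and II's payoffs gives 7q = −6q + 10 ⇒ q = 10/13.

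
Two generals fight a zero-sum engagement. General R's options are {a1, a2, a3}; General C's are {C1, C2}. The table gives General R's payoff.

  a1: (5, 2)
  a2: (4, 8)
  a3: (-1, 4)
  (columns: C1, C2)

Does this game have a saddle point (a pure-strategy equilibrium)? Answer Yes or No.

Row minima: a1 → 2, a2 → 4, a3 → -1; maximin = 4.
Column maxima: C1 → 5, C2 → 8; minimax = 5.
4 ≠ 5, so no pure-strategy equilibrium exists.

No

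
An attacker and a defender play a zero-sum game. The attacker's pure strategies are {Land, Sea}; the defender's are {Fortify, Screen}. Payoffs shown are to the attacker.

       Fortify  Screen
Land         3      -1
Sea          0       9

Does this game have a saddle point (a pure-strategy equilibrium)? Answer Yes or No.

No

Row minima: Land → -1, Sea → 0; maximin = 0.
Column maxima: Fortify → 3, Screen → 9; minimax = 3.
0 ≠ 3, so no pure-strategy equilibrium exists.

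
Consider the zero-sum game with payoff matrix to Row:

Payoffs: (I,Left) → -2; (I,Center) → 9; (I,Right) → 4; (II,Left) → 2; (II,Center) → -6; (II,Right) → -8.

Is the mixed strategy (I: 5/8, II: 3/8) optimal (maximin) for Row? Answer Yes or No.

Against Left this mix gives (5/8)·(-2) + (3/8)·2 = -1/2.
Against Center this mix gives (5/8)·9 + (3/8)·(-6) = 27/8.
Against Right this mix gives (5/8)·4 + (3/8)·(-8) = -1/2.
All of Column's active replies (Left, Right) yield -1/2, and no column does worse for Row. The mix makes Column indifferent and guarantees -1/2, so it is optimal.

Yes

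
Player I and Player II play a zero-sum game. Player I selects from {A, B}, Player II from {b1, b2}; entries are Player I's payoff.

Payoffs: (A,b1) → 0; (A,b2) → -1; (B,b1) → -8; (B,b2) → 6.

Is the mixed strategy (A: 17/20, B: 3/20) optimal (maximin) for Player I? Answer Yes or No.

Against b1 this mix gives (17/20)·0 + (3/20)·(-8) = -6/5.
Against b2 this mix gives (17/20)·(-1) + (3/20)·6 = 1/20.
Player II will play b1, holding Player I to -6/5. Shifting weight toward the row that does better against b1 would raise this floor (the equalizing mix achieves -8/15 against both b1 and b2), so the proposed strategy is not optimal.

No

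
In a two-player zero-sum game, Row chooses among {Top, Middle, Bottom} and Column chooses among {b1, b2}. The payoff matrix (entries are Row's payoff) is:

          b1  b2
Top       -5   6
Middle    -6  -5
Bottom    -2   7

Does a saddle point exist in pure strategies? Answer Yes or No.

Row minima: Top → -5, Middle → -6, Bottom → -2; maximin = -2.
Column maxima: b1 → -2, b2 → 7; minimax = -2.
maximin = minimax = -2, so a saddle point exists.

Yes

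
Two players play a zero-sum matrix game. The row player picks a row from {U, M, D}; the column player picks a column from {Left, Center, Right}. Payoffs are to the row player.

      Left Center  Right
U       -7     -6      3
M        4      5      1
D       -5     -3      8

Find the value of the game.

Row minima: U → -7, M → 1, D → -5; maximin = 1.
Column maxima: Left → 4, Center → 5, Right → 8; minimax = 4.
1 ≠ 4, so there is no saddle point; optimal play is mixed.
U is strictly dominated by D, so the row player never plays it.
Center is strictly dominated by Left (it gives the row player strictly more in every row), so the column player never plays it.
On the remaining 2×2 (M, D vs Left, Right):
Let the row player play M with probability p. Expected payoff against Left: 4p + (-5)(1−p) = 9p − 5; against Right: 1p + 8(1−p) = −7p + 8.
Setting these equal: 9p − 5 = −7p + 8 ⇒ 16p = 13 ⇒ p = 13/16, and the value is (9)·(13/16) − 5 = 37/16.
For the column player: with q = P(Left), equating M's and D's payoffs gives 3q + 1 = −13q + 8 ⇒ q = 7/16.

37/16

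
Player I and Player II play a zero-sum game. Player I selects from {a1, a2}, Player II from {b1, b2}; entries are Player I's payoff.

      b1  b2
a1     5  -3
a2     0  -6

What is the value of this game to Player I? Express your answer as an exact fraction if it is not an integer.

Row minima: a1 → -3, a2 → -6; maximin = -3.
Column maxima: b1 → 5, b2 → -3; minimax = -3.
Since maximin = minimax = -3, there is a saddle point and the value is -3.

-3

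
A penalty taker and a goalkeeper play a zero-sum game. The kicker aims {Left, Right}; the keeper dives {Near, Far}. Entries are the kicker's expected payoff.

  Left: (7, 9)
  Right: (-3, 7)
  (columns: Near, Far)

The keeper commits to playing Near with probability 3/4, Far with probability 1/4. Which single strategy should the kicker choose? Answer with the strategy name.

Expected payoff of Left: (3/4)·7 + (1/4)·9 = 15/2.
Expected payoff of Right: (3/4)·(-3) + (1/4)·7 = -1/2.
The largest is 15/2, so the kicker's best response is Left.

Left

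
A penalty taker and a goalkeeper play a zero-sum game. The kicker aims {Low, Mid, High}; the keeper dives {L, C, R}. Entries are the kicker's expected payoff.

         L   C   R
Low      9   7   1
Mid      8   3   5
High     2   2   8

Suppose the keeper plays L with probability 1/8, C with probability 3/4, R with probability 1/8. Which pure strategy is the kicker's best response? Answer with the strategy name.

Expected payoff of Low: (1/8)·9 + (3/4)·7 + (1/8)·1 = 13/2.
Expected payoff of Mid: (1/8)·8 + (3/4)·3 + (1/8)·5 = 31/8.
Expected payoff of High: (1/8)·2 + (3/4)·2 + (1/8)·8 = 11/4.
The largest is 13/2, so the kicker's best response is Low.

Low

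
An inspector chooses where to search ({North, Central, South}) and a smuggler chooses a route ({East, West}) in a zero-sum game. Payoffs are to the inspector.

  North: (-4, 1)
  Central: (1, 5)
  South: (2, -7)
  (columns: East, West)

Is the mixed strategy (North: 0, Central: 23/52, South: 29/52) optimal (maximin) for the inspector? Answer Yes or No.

No

Against East this mix gives (23/52)·1 + (29/52)·2 = 81/52.
Against West this mix gives (23/52)·5 + (29/52)·(-7) = -22/13.
The smuggler will play West, holding the inspector to -22/13. Shifting weight toward the row that does better against West would raise this floor (the equalizing mix achieves 17/13 against both West and East), so the proposed strategy is not optimal.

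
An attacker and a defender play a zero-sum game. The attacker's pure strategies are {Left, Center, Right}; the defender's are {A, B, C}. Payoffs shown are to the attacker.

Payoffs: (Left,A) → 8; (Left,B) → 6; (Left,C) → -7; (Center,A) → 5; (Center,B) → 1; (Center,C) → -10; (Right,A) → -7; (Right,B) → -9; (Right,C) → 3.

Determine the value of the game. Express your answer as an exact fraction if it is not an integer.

Row minima: Left → -7, Center → -10, Right → -9; maximin = -7.
Column maxima: A → 8, B → 6, C → 3; minimax = 3.
-7 ≠ 3, so there is no saddle point; optimal play is mixed.
Center is strictly dominated by Left, so the attacker never plays it.
A is strictly dominated by B (it gives the attacker strictly more in every row), so the defender never plays it.
On the remaining 2×2 (Left, Right vs B, C):
Let the attacker play Left with probability p. Expected payoff against B: 6p + (-9)(1−p) = 15p − 9; against C: (-7)p + 3(1−p) = −10p + 3.
Setting these equal: 15p − 9 = −10p + 3 ⇒ 25p = 12 ⇒ p = 12/25, and the value is (15)·(12/25) − 9 = -9/5.
For the defender: with q = P(B), equating Left's and Right's payoffs gives 13q − 7 = −12q + 3 ⇒ q = 2/5.

-9/5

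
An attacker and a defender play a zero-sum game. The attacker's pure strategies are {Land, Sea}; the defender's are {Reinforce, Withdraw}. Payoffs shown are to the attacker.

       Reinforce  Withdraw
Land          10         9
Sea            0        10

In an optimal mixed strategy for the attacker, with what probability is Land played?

10/11

Row minima: Land → 9, Sea → 0; maximin = 9.
Column maxima: Reinforce → 10, Withdraw → 10; minimax = 10.
9 ≠ 10, so there is no saddle point; optimal play is mixed.
Let the attacker play Land with probability p. Expected payoff against Reinforce: 10p + 0(1−p) = 10p; against Withdraw: 9p + 10(1−p) = −p + 10.
Setting these equal: 10p = −p + 10 ⇒ 11p = 10 ⇒ p = 10/11, and the value is (10)·(10/11) = 100/11.
For the defender: with q = P(Reinforce), equating Land's and Sea's payoffs gives q + 9 = −10q + 10 ⇒ q = 1/11.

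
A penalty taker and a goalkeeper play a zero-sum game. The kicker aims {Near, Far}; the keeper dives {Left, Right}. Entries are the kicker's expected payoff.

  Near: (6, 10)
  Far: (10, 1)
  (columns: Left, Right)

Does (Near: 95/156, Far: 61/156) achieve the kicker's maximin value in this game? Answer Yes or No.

Against Left this mix gives (95/156)·6 + (61/156)·10 = 295/39.
Against Right this mix gives (95/156)·10 + (61/156)·1 = 337/52.
The keeper will play Right, holding the kicker to 337/52. Shifting weight toward the row that does better against Right would raise this floor (the equalizing mix achieves 94/13 against both Right and Left), so the proposed strategy is not optimal.

No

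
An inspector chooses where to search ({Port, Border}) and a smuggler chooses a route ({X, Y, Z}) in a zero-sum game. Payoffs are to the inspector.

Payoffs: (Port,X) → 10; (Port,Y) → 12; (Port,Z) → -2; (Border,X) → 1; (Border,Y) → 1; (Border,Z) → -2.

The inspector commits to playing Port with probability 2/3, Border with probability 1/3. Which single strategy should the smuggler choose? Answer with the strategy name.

If the smuggler plays X, the inspector's expected payoff is (2/3)·10 + (1/3)·1 = 7.
If the smuggler plays Y, the inspector's expected payoff is (2/3)·12 + (1/3)·1 = 25/3.
If the smuggler plays Z, the inspector's expected payoff is (2/3)·(-2) + (1/3)·(-2) = -2.
The smuggler minimizes the inspector's payoff; the smallest is -2, so the best response is Z.

Z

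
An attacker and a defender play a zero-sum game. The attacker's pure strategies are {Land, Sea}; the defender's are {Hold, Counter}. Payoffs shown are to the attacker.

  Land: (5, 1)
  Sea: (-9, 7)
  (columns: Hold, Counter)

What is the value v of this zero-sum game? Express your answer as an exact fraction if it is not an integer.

Row minima: Land → 1, Sea → -9; maximin = 1.
Column maxima: Hold → 5, Counter → 7; minimax = 5.
1 ≠ 5, so there is no saddle point; optimal play is mixed.
Let the attacker play Land with probability p. Expected payoff against Hold: 5p + (-9)(1−p) = 14p − 9; against Counter: 1p + 7(1−p) = −6p + 7.
Setting these equal: 14p − 9 = −6p + 7 ⇒ 20p = 16 ⇒ p = 4/5, and the value is (14)·(4/5) − 9 = 11/5.
For the defender: with q = P(Hold), equating Land's and Sea's payoffs gives 4q + 1 = −16q + 7 ⇒ q = 3/10.

11/5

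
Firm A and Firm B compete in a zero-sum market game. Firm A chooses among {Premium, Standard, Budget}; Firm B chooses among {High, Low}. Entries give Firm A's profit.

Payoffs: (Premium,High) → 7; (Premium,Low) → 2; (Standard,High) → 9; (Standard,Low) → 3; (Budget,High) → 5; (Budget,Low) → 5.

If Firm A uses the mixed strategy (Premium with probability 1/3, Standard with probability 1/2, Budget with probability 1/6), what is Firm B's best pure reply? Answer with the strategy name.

Low

If Firm B plays High, Firm A's expected payoff is (1/3)·7 + (1/2)·9 + (1/6)·5 = 23/3.
If Firm B plays Low, Firm A's expected payoff is (1/3)·2 + (1/2)·3 + (1/6)·5 = 3.
Firm B minimizes Firm A's payoff; the smallest is 3, so the best response is Low.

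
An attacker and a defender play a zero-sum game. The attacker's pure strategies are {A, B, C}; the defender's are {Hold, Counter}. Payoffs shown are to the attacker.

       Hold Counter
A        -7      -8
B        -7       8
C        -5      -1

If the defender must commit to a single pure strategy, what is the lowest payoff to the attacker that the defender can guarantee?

Column maxima: Hold → -5, Counter → 8.
The smallest of these is -5.

-5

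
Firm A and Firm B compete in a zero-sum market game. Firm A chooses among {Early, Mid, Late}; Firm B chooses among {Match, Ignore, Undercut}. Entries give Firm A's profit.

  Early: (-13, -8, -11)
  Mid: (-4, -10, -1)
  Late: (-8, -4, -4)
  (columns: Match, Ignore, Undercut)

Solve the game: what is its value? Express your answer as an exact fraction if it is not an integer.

-32/5

Row minima: Early → -13, Mid → -10, Late → -8; maximin = -8.
Column maxima: Match → -4, Ignore → -4, Undercut → -1; minimax = -4.
-8 ≠ -4, so there is no saddle point; optimal play is mixed.
Early is strictly dominated by Late, so Firm A never plays it.
Undercut is strictly dominated by Match (it gives Firm A strictly more in every row), so Firm B never plays it.
On the remaining 2×2 (Mid, Late vs Match, Ignore):
Let Firm A play Mid with probability p. Expected payoff against Match: (-4)p + (-8)(1−p) = 4p − 8; against Ignore: (-10)p + (-4)(1−p) = −6p − 4.
Setting these equal: 4p − 8 = −6p − 4 ⇒ 10p = 4 ⇒ p = 2/5, and the value is (4)·(2/5) − 8 = -32/5.
For Firm B: with q = P(Match), equating Mid's and Late's payoffs gives 6q − 10 = −4q − 4 ⇒ q = 3/5.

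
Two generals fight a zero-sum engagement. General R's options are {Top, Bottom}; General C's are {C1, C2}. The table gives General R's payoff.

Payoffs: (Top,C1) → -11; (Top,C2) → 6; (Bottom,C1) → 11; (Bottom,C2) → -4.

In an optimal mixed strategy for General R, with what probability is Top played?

Row minima: Top → -11, Bottom → -4; maximin = -4.
Column maxima: C1 → 11, C2 → 6; minimax = 6.
-4 ≠ 6, so there is no saddle point; optimal play is mixed.
Let General R play Top with probability p. Expected payoff against C1: (-11)p + 11(1−p) = −22p + 11; against C2: 6p + (-4)(1−p) = 10p − 4.
Setting these equal: −22p + 11 = 10p − 4 ⇒ −32p = -15 ⇒ p = 15/32, and the value is (-22)·(15/32) + 11 = 11/16.
For General C: with q = P(C1), equating Top's and Bottom's payoffs gives −17q + 6 = 15q − 4 ⇒ q = 5/16.

15/32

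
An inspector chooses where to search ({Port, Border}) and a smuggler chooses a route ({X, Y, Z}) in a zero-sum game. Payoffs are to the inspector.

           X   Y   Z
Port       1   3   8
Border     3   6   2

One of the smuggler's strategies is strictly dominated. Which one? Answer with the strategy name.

Y

X holds the inspector's payoff strictly below Y in every row: 1 < 3, 3 < 6.
So Y is strictly dominated for the smuggler.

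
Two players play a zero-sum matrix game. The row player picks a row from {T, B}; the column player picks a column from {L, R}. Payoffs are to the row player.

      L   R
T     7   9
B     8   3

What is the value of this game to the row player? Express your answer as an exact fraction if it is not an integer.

Row minima: T → 7, B → 3; maximin = 7.
Column maxima: L → 8, R → 9; minimax = 8.
7 ≠ 8, so there is no saddle point; optimal play is mixed.
Let the row player play T with probability p. Expected payoff against L: 7p + 8(1−p) = −p + 8; against R: 9p + 3(1−p) = 6p + 3.
Setting these equal: −p + 8 = 6p + 3 ⇒ −7p = -5 ⇒ p = 5/7, and the value is (-1)·(5/7) + 8 = 51/7.
For the column player: with q = P(L), equating T's and B's payoffs gives −2q + 9 = 5q + 3 ⇒ q = 6/7.

51/7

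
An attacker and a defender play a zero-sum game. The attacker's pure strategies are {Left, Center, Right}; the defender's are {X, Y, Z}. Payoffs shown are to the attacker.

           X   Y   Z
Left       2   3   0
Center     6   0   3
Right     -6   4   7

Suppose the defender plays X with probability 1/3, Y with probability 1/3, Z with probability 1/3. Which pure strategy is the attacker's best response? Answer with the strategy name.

Expected payoff of Left: (1/3)·2 + (1/3)·3 + (1/3)·0 = 5/3.
Expected payoff of Center: (1/3)·6 + (1/3)·0 + (1/3)·3 = 3.
Expected payoff of Right: (1/3)·(-6) + (1/3)·4 + (1/3)·7 = 5/3.
The largest is 3, so the attacker's best response is Center.

Center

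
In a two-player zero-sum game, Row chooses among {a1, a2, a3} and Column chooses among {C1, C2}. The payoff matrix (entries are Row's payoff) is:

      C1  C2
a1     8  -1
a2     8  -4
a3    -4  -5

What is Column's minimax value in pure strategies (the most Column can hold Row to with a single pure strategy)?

Column maxima: C1 → 8, C2 → -1.
The smallest of these is -1.

-1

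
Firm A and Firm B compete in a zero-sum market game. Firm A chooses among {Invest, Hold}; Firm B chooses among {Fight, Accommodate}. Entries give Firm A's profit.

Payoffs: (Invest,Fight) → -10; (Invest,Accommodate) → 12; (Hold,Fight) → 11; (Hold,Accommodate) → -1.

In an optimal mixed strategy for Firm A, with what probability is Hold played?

Row minima: Invest → -10, Hold → -1; maximin = -1.
Column maxima: Fight → 11, Accommodate → 12; minimax = 11.
-1 ≠ 11, so there is no saddle point; optimal play is mixed.
Let Firm A play Invest with probability p. Expected payoff against Fight: (-10)p + 11(1−p) = −21p + 11; against Accommodate: 12p + (-1)(1−p) = 13p − 1.
Setting these equal: −21p + 11 = 13p − 1 ⇒ −34p = -12 ⇒ p = 6/17, and the value is (-21)·(6/17) + 11 = 61/17.
For Firm B: with q = P(Fight), equating Invest's and Hold's payoffs gives −22q + 12 = 12q − 1 ⇒ q = 13/34.

11/17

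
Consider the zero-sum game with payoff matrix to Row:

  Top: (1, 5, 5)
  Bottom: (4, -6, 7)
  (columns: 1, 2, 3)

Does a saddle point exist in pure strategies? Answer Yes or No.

Row minima: Top → 1, Bottom → -6; maximin = 1.
Column maxima: 1 → 4, 2 → 5, 3 → 7; minimax = 4.
1 ≠ 4, so no pure-strategy equilibrium exists.

No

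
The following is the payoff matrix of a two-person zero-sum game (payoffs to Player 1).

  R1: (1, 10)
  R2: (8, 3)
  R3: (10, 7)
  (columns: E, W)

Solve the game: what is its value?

31/4

Row minima: R1 → 1, R2 → 3, R3 → 7; maximin = 7.
Column maxima: E → 10, W → 10; minimax = 10.
7 ≠ 10, so there is no saddle point; optimal play is mixed.
R2 is strictly dominated by R3, so Player 1 never plays it.
On the remaining 2×2 (R1, R3 vs E, W):
Let Player 1 play R1 with probability p. Expected payoff against E: 1p + 10(1−p) = −9p + 10; against W: 10p + 7(1−p) = 3p + 7.
Setting these equal: −9p + 10 = 3p + 7 ⇒ −12p = -3 ⇒ p = 1/4, and the value is (-9)·(1/4) + 10 = 31/4.
For Player 2: with q = P(E), equating R1's and R3's payoffs gives −9q + 10 = 3q + 7 ⇒ q = 1/4.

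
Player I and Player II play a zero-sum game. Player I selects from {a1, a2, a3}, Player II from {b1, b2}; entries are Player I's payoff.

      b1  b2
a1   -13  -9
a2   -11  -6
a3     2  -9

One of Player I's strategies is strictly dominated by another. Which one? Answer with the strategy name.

a1

a2 gives a strictly higher payoff than a1 against every column: -11 > -13, -6 > -9.
So a1 is strictly dominated and Player I never plays it.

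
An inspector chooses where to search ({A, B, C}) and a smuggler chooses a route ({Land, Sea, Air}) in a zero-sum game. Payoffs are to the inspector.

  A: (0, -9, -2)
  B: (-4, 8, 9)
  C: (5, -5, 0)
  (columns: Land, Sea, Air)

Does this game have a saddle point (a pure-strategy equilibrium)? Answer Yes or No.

No

Row minima: A → -9, B → -4, C → -5; maximin = -4.
Column maxima: Land → 5, Sea → 8, Air → 9; minimax = 5.
-4 ≠ 5, so no pure-strategy equilibrium exists.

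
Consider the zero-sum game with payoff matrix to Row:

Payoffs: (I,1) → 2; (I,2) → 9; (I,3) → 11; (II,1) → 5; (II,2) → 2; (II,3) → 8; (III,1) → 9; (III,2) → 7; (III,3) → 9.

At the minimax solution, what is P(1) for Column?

2/9

Row minima: I → 2, II → 2, III → 7; maximin = 7.
Column maxima: 1 → 9, 2 → 9, 3 → 11; minimax = 9.
7 ≠ 9, so there is no saddle point; optimal play is mixed.
II is strictly dominated by III, so Row never plays it.
3 is strictly dominated by 2 (it gives Row strictly more in every row), so Column never plays it.
On the remaining 2×2 (I, III vs 1, 2):
Let Row play I with probability p. Expected payoff against 1: 2p + 9(1−p) = −7p + 9; against 2: 9p + 7(1−p) = 2p + 7.
Setting these equal: −7p + 9 = 2p + 7 ⇒ −9p = -2 ⇒ p = 2/9, and the value is (-7)·(2/9) + 9 = 67/9.
For Column: with q = P(1), equating I's and III's payoffs gives −7q + 9 = 2q + 7 ⇒ q = 2/9.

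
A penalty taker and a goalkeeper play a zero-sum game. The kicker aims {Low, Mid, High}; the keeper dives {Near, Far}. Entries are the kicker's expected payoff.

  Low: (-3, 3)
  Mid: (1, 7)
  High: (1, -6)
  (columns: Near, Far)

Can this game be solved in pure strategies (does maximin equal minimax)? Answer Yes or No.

Yes

Row minima: Low → -3, Mid → 1, High → -6; maximin = 1.
Column maxima: Near → 1, Far → 7; minimax = 1.
maximin = minimax = 1, so a saddle point exists.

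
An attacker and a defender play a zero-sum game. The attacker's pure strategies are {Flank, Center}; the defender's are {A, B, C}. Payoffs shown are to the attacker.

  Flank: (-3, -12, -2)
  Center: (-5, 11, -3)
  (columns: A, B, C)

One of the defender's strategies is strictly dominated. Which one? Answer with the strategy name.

A holds the attacker's payoff strictly below C in every row: -3 < -2, -5 < -3.
So C is strictly dominated for the defender.

C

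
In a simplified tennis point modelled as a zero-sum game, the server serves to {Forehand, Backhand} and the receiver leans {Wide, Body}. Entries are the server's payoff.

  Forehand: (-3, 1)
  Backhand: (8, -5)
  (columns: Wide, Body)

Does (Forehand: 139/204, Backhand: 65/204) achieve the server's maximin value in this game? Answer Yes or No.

Against Wide this mix gives (139/204)·(-3) + (65/204)·8 = 103/204.
Against Body this mix gives (139/204)·1 + (65/204)·(-5) = -31/34.
The receiver will play Body, holding the server to -31/34. Shifting weight toward the row that does better against Body would raise this floor (the equalizing mix achieves -7/17 against both Body and Wide), so the proposed strategy is not optimal.

No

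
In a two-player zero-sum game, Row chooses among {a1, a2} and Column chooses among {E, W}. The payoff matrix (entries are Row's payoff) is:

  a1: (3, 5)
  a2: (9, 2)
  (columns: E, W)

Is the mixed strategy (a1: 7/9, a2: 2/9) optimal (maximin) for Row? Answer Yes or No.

Against E this mix gives (7/9)·3 + (2/9)·9 = 13/3.
Against W this mix gives (7/9)·5 + (2/9)·2 = 13/3.
All of Column's active replies (E, W) yield 13/3, and no column does worse for Row. The mix makes Column indifferent and guarantees 13/3, so it is optimal.

Yes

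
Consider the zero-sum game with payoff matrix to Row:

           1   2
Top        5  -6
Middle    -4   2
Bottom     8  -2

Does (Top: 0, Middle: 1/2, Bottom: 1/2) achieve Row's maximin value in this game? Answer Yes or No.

Against 1 this mix gives (1/2)·(-4) + (1/2)·8 = 2.
Against 2 this mix gives (1/2)·2 + (1/2)·(-2) = 0.
Column will play 2, holding Row to 0. Shifting weight toward the row that does better against 2 would raise this floor (the equalizing mix achieves 1/2 against both 2 and 1), so the proposed strategy is not optimal.

No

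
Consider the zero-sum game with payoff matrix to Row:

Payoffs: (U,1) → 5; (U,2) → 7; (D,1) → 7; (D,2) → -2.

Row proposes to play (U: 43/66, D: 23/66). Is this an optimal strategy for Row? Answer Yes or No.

No

Against 1 this mix gives (43/66)·5 + (23/66)·7 = 188/33.
Against 2 this mix gives (43/66)·7 + (23/66)·(-2) = 85/22.
Column will play 2, holding Row to 85/22. Shifting weight toward the row that does better against 2 would raise this floor (the equalizing mix achieves 59/11 against both 2 and 1), so the proposed strategy is not optimal.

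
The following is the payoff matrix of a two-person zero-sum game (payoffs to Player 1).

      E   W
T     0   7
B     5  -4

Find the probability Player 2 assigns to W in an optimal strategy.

Row minima: T → 0, B → -4; maximin = 0.
Column maxima: E → 5, W → 7; minimax = 5.
0 ≠ 5, so there is no saddle point; optimal play is mixed.
Let Player 1 play T with probability p. Expected payoff against E: 0p + 5(1−p) = −5p + 5; against W: 7p + (-4)(1−p) = 11p − 4.
Setting these equal: −5p + 5 = 11p − 4 ⇒ −16p = -9 ⇒ p = 9/16, and the value is (-5)·(9/16) + 5 = 35/16.
For Player 2: with q = P(E), equating T's and B's payoffs gives −7q + 7 = 9q − 4 ⇒ q = 11/16.

5/16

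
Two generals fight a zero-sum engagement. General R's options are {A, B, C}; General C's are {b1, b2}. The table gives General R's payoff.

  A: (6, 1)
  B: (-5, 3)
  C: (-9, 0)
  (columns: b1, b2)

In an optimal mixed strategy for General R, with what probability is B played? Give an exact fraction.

5/13

Row minima: A → 1, B → -5, C → -9; maximin = 1.
Column maxima: b1 → 6, b2 → 3; minimax = 3.
1 ≠ 3, so there is no saddle point; optimal play is mixed.
C is strictly dominated by A, so General R never plays it.
On the remaining 2×2 (A, B vs b1, b2):
Let General R play A with probability p. Expected payoff against b1: 6p + (-5)(1−p) = 11p − 5; against b2: 1p + 3(1−p) = −2p + 3.
Setting these equal: 11p − 5 = −2p + 3 ⇒ 13p = 8 ⇒ p = 8/13, and the value is (11)·(8/13) − 5 = 23/13.
For General C: with q = P(b1), equating A's and B's payoffs gives 5q + 1 = −8q + 3 ⇒ q = 2/13.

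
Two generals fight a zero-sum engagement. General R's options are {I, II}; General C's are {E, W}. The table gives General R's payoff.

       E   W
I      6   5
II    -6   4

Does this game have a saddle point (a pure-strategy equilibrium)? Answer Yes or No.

Row minima: I → 5, II → -6; maximin = 5.
Column maxima: E → 6, W → 5; minimax = 5.
maximin = minimax = 5, so a saddle point exists.

Yes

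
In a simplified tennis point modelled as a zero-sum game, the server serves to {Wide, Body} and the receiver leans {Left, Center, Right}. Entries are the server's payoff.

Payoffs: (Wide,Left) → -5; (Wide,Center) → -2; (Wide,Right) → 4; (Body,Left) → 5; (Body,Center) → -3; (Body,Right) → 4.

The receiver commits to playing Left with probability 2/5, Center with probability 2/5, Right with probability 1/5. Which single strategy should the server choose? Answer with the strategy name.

Body

Expected payoff of Wide: (2/5)·(-5) + (2/5)·(-2) + (1/5)·4 = -2.
Expected payoff of Body: (2/5)·5 + (2/5)·(-3) + (1/5)·4 = 8/5.
The largest is 8/5, so the server's best response is Body.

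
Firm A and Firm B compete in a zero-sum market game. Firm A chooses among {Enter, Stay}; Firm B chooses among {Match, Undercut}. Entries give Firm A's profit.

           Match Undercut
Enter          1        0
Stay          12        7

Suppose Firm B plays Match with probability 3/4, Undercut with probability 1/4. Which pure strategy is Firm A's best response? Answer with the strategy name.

Stay

Expected payoff of Enter: (3/4)·1 + (1/4)·0 = 3/4.
Expected payoff of Stay: (3/4)·12 + (1/4)·7 = 43/4.
The largest is 43/4, so Firm A's best response is Stay.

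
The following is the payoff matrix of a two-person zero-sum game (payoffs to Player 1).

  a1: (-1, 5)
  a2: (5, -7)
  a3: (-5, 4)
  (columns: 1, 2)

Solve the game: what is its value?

Row minima: a1 → -1, a2 → -7, a3 → -5; maximin = -1.
Column maxima: 1 → 5, 2 → 5; minimax = 5.
-1 ≠ 5, so there is no saddle point; optimal play is mixed.
a3 is strictly dominated by a1, so Player 1 never plays it.
On the remaining 2×2 (a1, a2 vs 1, 2):
Let Player 1 play a1 with probability p. Expected payoff against 1: (-1)p + 5(1−p) = −6p + 5; against 2: 5p + (-7)(1−p) = 12p − 7.
Setting these equal: −6p + 5 = 12p − 7 ⇒ −18p = -12 ⇒ p = 2/3, and the value is (-6)·(2/3) + 5 = 1.
For Player 2: with q = P(1), equating a1's and a2's payoffs gives −6q + 5 = 12q − 7 ⇒ q = 2/3.

1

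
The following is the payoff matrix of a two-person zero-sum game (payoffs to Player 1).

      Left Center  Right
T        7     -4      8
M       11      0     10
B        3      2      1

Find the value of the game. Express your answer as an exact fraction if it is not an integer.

20/11

Row minima: T → -4, M → 0, B → 1; maximin = 1.
Column maxima: Left → 11, Center → 2, Right → 10; minimax = 2.
1 ≠ 2, so there is no saddle point; optimal play is mixed.
T is strictly dominated by M, so Player 1 never plays it.
Left is strictly dominated by Center (it gives Player 1 strictly more in every row), so Player 2 never plays it.
On the remaining 2×2 (M, B vs Center, Right):
Let Player 1 play M with probability p. Expected payoff against Center: 0p + 2(1−p) = −2p + 2; against Right: 10p + 1(1−p) = 9p + 1.
Setting these equal: −2p + 2 = 9p + 1 ⇒ −11p = -1 ⇒ p = 1/11, and the value is (-2)·(1/11) + 2 = 20/11.
For Player 2: with q = P(Center), equating M's and B's payoffs gives −10q + 10 = q + 1 ⇒ q = 9/11.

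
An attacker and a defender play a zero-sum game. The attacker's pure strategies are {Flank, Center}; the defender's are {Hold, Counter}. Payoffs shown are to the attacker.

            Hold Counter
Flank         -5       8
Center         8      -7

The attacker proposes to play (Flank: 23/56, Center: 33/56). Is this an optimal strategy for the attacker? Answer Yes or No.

No

Against Hold this mix gives (23/56)·(-5) + (33/56)·8 = 149/56.
Against Counter this mix gives (23/56)·8 + (33/56)·(-7) = -47/56.
The defender will play Counter, holding the attacker to -47/56. Shifting weight toward the row that does better against Counter would raise this floor (the equalizing mix achieves 29/28 against both Counter and Hold), so the proposed strategy is not optimal.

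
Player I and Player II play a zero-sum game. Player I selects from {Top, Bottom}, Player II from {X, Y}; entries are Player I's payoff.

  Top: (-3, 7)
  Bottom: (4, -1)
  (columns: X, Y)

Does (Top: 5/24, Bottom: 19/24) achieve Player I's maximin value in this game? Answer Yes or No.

No

Against X this mix gives (5/24)·(-3) + (19/24)·4 = 61/24.
Against Y this mix gives (5/24)·7 + (19/24)·(-1) = 2/3.
Player II will play Y, holding Player I to 2/3. Shifting weight toward the row that does better against Y would raise this floor (the equalizing mix achieves 5/3 against both Y and X), so the proposed strategy is not optimal.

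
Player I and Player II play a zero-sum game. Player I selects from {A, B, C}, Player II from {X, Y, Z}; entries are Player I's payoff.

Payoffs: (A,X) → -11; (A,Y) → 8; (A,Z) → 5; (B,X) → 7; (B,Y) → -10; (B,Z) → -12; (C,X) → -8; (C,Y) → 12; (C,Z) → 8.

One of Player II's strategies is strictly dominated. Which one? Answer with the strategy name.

Z holds Player I's payoff strictly below Y in every row: 5 < 8, -12 < -10, 8 < 12.
So Y is strictly dominated for Player II.

Y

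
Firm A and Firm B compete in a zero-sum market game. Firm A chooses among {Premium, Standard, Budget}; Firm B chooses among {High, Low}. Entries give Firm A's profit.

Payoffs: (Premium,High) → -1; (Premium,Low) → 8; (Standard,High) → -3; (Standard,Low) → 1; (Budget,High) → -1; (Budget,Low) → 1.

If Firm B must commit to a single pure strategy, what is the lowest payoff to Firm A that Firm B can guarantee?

-1

Column maxima: High → -1, Low → 8.
The smallest of these is -1.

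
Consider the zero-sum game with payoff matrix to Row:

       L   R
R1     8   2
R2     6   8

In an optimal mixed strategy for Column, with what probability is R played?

Row minima: R1 → 2, R2 → 6; maximin = 6.
Column maxima: L → 8, R → 8; minimax = 8.
6 ≠ 8, so there is no saddle point; optimal play is mixed.
Let Row play R1 with probability p. Expected payoff against L: 8p + 6(1−p) = 2p + 6; against R: 2p + 8(1−p) = −6p + 8.
Setting these equal: 2p + 6 = −6p + 8 ⇒ 8p = 2 ⇒ p = 1/4, and the value is (2)·(1/4) + 6 = 13/2.
For Column: with q = P(L), equating R1's and R2's payoffs gives 6q + 2 = −2q + 8 ⇒ q = 3/4.

1/4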